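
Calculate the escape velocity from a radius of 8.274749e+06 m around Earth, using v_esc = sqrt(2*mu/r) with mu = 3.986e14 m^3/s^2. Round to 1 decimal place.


Step 1: 2*mu/r = 2 * 3.986e14 / 8.274749e+06 = 96341290.8355
Step 2: v_esc = sqrt(96341290.8355) = 9815.4 m/s

9815.4


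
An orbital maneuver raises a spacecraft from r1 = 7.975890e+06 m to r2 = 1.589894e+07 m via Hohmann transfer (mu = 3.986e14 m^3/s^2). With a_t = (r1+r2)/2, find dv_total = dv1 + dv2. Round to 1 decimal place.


Step 1: Transfer semi-major axis a_t = (7.975890e+06 + 1.589894e+07) / 2 = 1.193742e+07 m
Step 2: v1 (circular at r1) = sqrt(mu/r1) = 7069.34 m/s
Step 3: v_t1 = sqrt(mu*(2/r1 - 1/a_t)) = 8158.46 m/s
Step 4: dv1 = |8158.46 - 7069.34| = 1089.11 m/s
Step 5: v2 (circular at r2) = 5007.08 m/s, v_t2 = 4092.79 m/s
Step 6: dv2 = |5007.08 - 4092.79| = 914.29 m/s
Step 7: Total delta-v = 1089.11 + 914.29 = 2003.4 m/s

2003.4


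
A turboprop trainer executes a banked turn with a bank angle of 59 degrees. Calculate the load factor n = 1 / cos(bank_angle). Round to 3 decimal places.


Step 1: Convert 59 degrees to radians = 1.029744
Step 2: cos(59 deg) = 0.515038
Step 3: n = 1 / 0.515038 = 1.942

1.942


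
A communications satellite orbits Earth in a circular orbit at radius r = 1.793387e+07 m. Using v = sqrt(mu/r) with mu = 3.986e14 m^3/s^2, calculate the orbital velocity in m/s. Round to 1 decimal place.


Step 1: mu / r = 3.986e14 / 1.793387e+07 = 22226100.6687
Step 2: v = sqrt(22226100.6687) = 4714.5 m/s

4714.5


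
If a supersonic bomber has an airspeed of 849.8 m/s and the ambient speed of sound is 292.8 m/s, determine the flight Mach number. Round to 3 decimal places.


Step 1: M = V / a = 849.8 / 292.8
Step 2: M = 2.902

2.902


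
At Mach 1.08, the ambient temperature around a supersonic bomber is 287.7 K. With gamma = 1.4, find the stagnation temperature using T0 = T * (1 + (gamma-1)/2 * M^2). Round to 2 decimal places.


Step 1: (gamma-1)/2 = 0.2
Step 2: M^2 = 1.1664
Step 3: 1 + 0.2 * 1.1664 = 1.23328
Step 4: T0 = 287.7 * 1.23328 = 354.81 K

354.81


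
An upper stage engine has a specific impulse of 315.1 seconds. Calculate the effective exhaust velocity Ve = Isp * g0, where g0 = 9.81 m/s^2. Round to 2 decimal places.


Step 1: Ve = Isp * g0 = 315.1 * 9.81
Step 2: Ve = 3091.13 m/s

3091.13


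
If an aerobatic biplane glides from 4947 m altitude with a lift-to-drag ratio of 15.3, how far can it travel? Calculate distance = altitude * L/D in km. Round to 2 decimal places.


Step 1: Glide distance = altitude * L/D = 4947 * 15.3 = 75689.1 m
Step 2: Convert to km: 75689.1 / 1000 = 75.69 km

75.69


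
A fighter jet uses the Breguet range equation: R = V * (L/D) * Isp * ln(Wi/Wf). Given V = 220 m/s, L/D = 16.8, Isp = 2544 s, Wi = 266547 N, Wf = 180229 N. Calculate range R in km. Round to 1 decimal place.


Step 1: Coefficient = V * (L/D) * Isp = 220 * 16.8 * 2544 = 9402624.0 m
Step 2: Wi/Wf = 266547 / 180229 = 1.478935
Step 3: ln(1.478935) = 0.391322
Step 4: R = 9402624.0 * 0.391322 = 3679456.7 m = 3679.5 km

3679.5


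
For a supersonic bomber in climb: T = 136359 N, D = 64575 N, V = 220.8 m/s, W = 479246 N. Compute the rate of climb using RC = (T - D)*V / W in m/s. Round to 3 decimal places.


Step 1: Excess thrust = T - D = 136359 - 64575 = 71784 N
Step 2: Excess power = 71784 * 220.8 = 15849907.2 W
Step 3: RC = 15849907.2 / 479246 = 33.073 m/s

33.073


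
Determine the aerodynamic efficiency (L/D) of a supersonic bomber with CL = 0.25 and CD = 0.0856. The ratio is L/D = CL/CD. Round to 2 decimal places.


Step 1: L/D = CL / CD = 0.25 / 0.0856
Step 2: L/D = 2.92

2.92


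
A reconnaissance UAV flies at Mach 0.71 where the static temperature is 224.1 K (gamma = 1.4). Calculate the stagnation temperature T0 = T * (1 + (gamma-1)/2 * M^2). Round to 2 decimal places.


Step 1: (gamma-1)/2 = 0.2
Step 2: M^2 = 0.5041
Step 3: 1 + 0.2 * 0.5041 = 1.10082
Step 4: T0 = 224.1 * 1.10082 = 246.69 K

246.69


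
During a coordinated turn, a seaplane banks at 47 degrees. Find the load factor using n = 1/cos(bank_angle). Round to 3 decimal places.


Step 1: Convert 47 degrees to radians = 0.820305
Step 2: cos(47 deg) = 0.681998
Step 3: n = 1 / 0.681998 = 1.466

1.466


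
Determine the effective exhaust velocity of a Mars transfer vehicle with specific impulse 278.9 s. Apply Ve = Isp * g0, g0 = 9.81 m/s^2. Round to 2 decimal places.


Step 1: Ve = Isp * g0 = 278.9 * 9.81
Step 2: Ve = 2736.01 m/s

2736.01


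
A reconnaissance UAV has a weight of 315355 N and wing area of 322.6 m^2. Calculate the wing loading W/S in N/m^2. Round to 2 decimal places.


Step 1: Wing loading = W / S = 315355 / 322.6
Step 2: Wing loading = 977.54 N/m^2

977.54


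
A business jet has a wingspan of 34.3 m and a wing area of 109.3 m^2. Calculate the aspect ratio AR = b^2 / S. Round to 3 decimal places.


Step 1: b^2 = 34.3^2 = 1176.49
Step 2: AR = 1176.49 / 109.3 = 10.764

10.764


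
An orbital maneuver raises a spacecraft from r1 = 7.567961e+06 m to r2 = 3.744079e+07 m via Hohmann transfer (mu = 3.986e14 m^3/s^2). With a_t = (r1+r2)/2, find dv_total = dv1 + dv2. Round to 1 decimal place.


Step 1: Transfer semi-major axis a_t = (7.567961e+06 + 3.744079e+07) / 2 = 2.250438e+07 m
Step 2: v1 (circular at r1) = sqrt(mu/r1) = 7257.37 m/s
Step 3: v_t1 = sqrt(mu*(2/r1 - 1/a_t)) = 9360.91 m/s
Step 4: dv1 = |9360.91 - 7257.37| = 2103.54 m/s
Step 5: v2 (circular at r2) = 3262.84 m/s, v_t2 = 1892.13 m/s
Step 6: dv2 = |3262.84 - 1892.13| = 1370.71 m/s
Step 7: Total delta-v = 2103.54 + 1370.71 = 3474.3 m/s

3474.3


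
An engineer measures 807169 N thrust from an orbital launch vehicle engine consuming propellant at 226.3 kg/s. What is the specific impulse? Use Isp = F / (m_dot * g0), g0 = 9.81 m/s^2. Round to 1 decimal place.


Step 1: m_dot * g0 = 226.3 * 9.81 = 2220.0
Step 2: Isp = 807169 / 2220.0 = 363.6 s

363.6


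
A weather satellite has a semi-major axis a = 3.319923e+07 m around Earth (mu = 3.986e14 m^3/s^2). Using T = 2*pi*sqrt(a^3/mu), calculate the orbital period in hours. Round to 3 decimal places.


Step 1: a^3 / mu = 3.659182e+22 / 3.986e14 = 9.180086e+07
Step 2: sqrt(9.180086e+07) = 9581.2764 s
Step 3: T = 2*pi * 9581.2764 = 60200.94 s
Step 4: T in hours = 60200.94 / 3600 = 16.722 hours

16.722


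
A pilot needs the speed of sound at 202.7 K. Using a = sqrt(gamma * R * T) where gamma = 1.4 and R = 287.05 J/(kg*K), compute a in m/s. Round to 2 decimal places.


Step 1: gamma * R * T = 1.4 * 287.05 * 202.7 = 81459.049
Step 2: a = sqrt(81459.049) = 285.41 m/s

285.41


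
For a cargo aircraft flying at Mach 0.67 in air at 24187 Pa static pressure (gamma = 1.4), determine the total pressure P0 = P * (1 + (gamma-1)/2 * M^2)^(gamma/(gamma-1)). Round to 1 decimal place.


Step 1: (gamma-1)/2 * M^2 = 0.2 * 0.4489 = 0.08978
Step 2: 1 + 0.08978 = 1.08978
Step 3: Exponent gamma/(gamma-1) = 3.5
Step 4: P0 = 24187 * 1.08978^3.5 = 32678.9 Pa

32678.9


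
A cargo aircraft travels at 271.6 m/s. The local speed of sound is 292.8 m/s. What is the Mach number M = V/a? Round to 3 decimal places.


Step 1: M = V / a = 271.6 / 292.8
Step 2: M = 0.928

0.928


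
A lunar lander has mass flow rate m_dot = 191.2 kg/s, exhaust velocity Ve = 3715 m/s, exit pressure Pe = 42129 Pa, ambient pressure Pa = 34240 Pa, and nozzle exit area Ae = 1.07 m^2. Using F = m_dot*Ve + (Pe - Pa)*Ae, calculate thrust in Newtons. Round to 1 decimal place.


Step 1: Momentum thrust = m_dot * Ve = 191.2 * 3715 = 710308.0 N
Step 2: Pressure thrust = (Pe - Pa) * Ae = (42129 - 34240) * 1.07 = 8441.23 N
Step 3: Total thrust F = 710308.0 + 8441.23 = 718749.2 N

718749.2


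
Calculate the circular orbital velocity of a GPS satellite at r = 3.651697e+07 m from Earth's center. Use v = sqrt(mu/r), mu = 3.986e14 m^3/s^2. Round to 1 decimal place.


Step 1: mu / r = 3.986e14 / 3.651697e+07 = 10915472.9979
Step 2: v = sqrt(10915472.9979) = 3303.9 m/s

3303.9


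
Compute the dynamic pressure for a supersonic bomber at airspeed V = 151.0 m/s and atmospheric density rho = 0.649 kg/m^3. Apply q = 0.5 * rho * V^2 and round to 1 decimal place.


Step 1: V^2 = 151.0^2 = 22801.0
Step 2: q = 0.5 * 0.649 * 22801.0
Step 3: q = 7398.9 Pa

7398.9


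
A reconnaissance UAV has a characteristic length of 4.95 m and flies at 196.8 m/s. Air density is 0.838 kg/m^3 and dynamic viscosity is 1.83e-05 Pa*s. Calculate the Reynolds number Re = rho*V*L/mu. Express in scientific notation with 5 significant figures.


Step 1: Numerator = rho * V * L = 0.838 * 196.8 * 4.95 = 816.34608
Step 2: Re = 816.34608 / 1.83e-05
Step 3: Re = 4.4609e+07

4.4609e+07


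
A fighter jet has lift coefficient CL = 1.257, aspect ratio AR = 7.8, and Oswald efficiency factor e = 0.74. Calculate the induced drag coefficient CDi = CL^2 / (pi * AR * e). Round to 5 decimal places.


Step 1: CL^2 = 1.257^2 = 1.580049
Step 2: pi * AR * e = 3.14159 * 7.8 * 0.74 = 18.133273
Step 3: CDi = 1.580049 / 18.133273 = 0.08714

0.08714


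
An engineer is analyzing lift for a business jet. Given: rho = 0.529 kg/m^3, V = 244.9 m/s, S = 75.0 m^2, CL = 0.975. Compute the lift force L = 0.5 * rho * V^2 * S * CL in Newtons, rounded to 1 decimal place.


Step 1: Calculate dynamic pressure q = 0.5 * 0.529 * 244.9^2 = 0.5 * 0.529 * 59976.01 = 15863.6546 Pa
Step 2: Multiply by wing area and lift coefficient: L = 15863.6546 * 75.0 * 0.975
Step 3: L = 1189774.0984 * 0.975 = 1160029.7 N

1160029.7


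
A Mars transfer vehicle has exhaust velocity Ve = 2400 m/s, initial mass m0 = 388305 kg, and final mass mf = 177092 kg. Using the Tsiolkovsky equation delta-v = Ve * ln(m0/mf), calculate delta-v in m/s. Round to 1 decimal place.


Step 1: Mass ratio m0/mf = 388305 / 177092 = 2.192674
Step 2: ln(2.192674) = 0.785122
Step 3: delta-v = 2400 * 0.785122 = 1884.3 m/s

1884.3


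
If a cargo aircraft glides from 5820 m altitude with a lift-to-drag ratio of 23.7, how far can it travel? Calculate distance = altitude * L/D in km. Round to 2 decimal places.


Step 1: Glide distance = altitude * L/D = 5820 * 23.7 = 137934.0 m
Step 2: Convert to km: 137934.0 / 1000 = 137.93 km

137.93


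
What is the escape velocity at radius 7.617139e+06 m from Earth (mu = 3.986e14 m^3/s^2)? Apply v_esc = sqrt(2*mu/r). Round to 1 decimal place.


Step 1: 2*mu/r = 2 * 3.986e14 / 7.617139e+06 = 104658717.6629
Step 2: v_esc = sqrt(104658717.6629) = 10230.3 m/s

10230.3


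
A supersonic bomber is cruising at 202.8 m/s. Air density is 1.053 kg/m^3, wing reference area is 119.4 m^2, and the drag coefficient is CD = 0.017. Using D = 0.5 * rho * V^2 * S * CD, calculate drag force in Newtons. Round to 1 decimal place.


Step 1: Dynamic pressure q = 0.5 * 1.053 * 202.8^2 = 21653.8078 Pa
Step 2: Drag D = q * S * CD = 21653.8078 * 119.4 * 0.017
Step 3: D = 43952.9 N

43952.9


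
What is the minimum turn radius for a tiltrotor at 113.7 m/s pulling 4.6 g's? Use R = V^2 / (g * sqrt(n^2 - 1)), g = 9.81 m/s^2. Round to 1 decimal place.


Step 1: V^2 = 113.7^2 = 12927.69
Step 2: n^2 - 1 = 4.6^2 - 1 = 20.16
Step 3: sqrt(20.16) = 4.489989
Step 4: R = 12927.69 / (9.81 * 4.489989) = 293.5 m

293.5


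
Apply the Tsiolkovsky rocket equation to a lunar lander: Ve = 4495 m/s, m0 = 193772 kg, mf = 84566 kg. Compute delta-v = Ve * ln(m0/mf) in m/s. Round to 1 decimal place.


Step 1: Mass ratio m0/mf = 193772 / 84566 = 2.29137
Step 2: ln(2.29137) = 0.82915
Step 3: delta-v = 4495 * 0.82915 = 3727.0 m/s

3727.0


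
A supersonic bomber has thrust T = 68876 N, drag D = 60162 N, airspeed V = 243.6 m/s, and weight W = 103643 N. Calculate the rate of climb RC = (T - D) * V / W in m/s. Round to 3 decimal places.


Step 1: Excess thrust = T - D = 68876 - 60162 = 8714 N
Step 2: Excess power = 8714 * 243.6 = 2122730.4 W
Step 3: RC = 2122730.4 / 103643 = 20.481 m/s

20.481


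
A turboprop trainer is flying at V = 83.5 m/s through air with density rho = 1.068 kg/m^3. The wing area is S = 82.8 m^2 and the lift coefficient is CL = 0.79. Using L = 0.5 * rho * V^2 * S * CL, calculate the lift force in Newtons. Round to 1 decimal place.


Step 1: Calculate dynamic pressure q = 0.5 * 1.068 * 83.5^2 = 0.5 * 1.068 * 6972.25 = 3723.1815 Pa
Step 2: Multiply by wing area and lift coefficient: L = 3723.1815 * 82.8 * 0.79
Step 3: L = 308279.4282 * 0.79 = 243540.7 N

243540.7


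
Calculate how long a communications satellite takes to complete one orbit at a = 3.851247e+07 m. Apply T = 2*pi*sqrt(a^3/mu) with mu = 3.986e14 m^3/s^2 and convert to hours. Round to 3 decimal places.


Step 1: a^3 / mu = 5.712209e+22 / 3.986e14 = 1.433068e+08
Step 2: sqrt(1.433068e+08) = 11971.0822 s
Step 3: T = 2*pi * 11971.0822 = 75216.53 s
Step 4: T in hours = 75216.53 / 3600 = 20.893 hours

20.893


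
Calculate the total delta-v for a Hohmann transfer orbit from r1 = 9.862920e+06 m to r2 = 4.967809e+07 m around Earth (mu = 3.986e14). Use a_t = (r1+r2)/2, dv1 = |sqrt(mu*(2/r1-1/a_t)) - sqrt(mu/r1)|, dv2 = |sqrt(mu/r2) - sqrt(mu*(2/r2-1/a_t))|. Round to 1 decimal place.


Step 1: Transfer semi-major axis a_t = (9.862920e+06 + 4.967809e+07) / 2 = 2.977050e+07 m
Step 2: v1 (circular at r1) = sqrt(mu/r1) = 6357.2 m/s
Step 3: v_t1 = sqrt(mu*(2/r1 - 1/a_t)) = 8212.12 m/s
Step 4: dv1 = |8212.12 - 6357.2| = 1854.92 m/s
Step 5: v2 (circular at r2) = 2832.61 m/s, v_t2 = 1630.41 m/s
Step 6: dv2 = |2832.61 - 1630.41| = 1202.2 m/s
Step 7: Total delta-v = 1854.92 + 1202.2 = 3057.1 m/s

3057.1


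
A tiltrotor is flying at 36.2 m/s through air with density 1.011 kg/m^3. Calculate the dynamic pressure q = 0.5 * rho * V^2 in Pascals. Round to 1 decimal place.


Step 1: V^2 = 36.2^2 = 1310.44
Step 2: q = 0.5 * 1.011 * 1310.44
Step 3: q = 662.4 Pa

662.4


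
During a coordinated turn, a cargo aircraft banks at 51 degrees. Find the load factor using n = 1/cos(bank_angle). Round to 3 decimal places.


Step 1: Convert 51 degrees to radians = 0.890118
Step 2: cos(51 deg) = 0.62932
Step 3: n = 1 / 0.62932 = 1.589

1.589


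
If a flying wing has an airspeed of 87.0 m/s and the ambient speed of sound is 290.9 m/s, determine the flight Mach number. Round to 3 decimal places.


Step 1: M = V / a = 87.0 / 290.9
Step 2: M = 0.299

0.299


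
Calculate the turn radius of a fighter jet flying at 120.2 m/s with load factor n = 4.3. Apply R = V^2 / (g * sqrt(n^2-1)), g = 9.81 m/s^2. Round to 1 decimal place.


Step 1: V^2 = 120.2^2 = 14448.04
Step 2: n^2 - 1 = 4.3^2 - 1 = 17.49
Step 3: sqrt(17.49) = 4.182105
Step 4: R = 14448.04 / (9.81 * 4.182105) = 352.2 m

352.2


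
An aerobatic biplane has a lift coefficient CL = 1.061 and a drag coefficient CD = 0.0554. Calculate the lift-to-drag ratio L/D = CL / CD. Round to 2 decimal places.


Step 1: L/D = CL / CD = 1.061 / 0.0554
Step 2: L/D = 19.15

19.15


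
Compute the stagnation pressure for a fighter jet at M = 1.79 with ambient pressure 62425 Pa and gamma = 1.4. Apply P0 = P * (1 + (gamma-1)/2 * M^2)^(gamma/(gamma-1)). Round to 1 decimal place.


Step 1: (gamma-1)/2 * M^2 = 0.2 * 3.2041 = 0.64082
Step 2: 1 + 0.64082 = 1.64082
Step 3: Exponent gamma/(gamma-1) = 3.5
Step 4: P0 = 62425 * 1.64082^3.5 = 353241.6 Pa

353241.6


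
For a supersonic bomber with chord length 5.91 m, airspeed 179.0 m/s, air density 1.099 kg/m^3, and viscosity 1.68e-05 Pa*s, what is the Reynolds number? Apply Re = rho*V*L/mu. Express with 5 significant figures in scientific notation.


Step 1: Numerator = rho * V * L = 1.099 * 179.0 * 5.91 = 1162.62111
Step 2: Re = 1162.62111 / 1.68e-05
Step 3: Re = 6.9204e+07

6.9204e+07


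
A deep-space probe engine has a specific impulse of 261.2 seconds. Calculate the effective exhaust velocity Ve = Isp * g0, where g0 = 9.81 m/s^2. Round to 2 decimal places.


Step 1: Ve = Isp * g0 = 261.2 * 9.81
Step 2: Ve = 2562.37 m/s

2562.37


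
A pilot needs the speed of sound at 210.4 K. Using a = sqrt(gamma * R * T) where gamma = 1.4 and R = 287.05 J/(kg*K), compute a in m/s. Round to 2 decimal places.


Step 1: gamma * R * T = 1.4 * 287.05 * 210.4 = 84553.448
Step 2: a = sqrt(84553.448) = 290.78 m/s

290.78


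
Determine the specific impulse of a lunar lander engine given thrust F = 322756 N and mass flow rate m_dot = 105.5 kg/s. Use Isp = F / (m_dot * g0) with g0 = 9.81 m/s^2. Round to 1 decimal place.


Step 1: m_dot * g0 = 105.5 * 9.81 = 1034.96
Step 2: Isp = 322756 / 1034.96 = 311.9 s

311.9


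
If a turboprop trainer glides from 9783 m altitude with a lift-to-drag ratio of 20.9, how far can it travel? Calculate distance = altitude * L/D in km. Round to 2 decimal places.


Step 1: Glide distance = altitude * L/D = 9783 * 20.9 = 204464.7 m
Step 2: Convert to km: 204464.7 / 1000 = 204.46 km

204.46


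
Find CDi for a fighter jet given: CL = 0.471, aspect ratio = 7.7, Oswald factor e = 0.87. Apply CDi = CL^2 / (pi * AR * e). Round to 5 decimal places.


Step 1: CL^2 = 0.471^2 = 0.221841
Step 2: pi * AR * e = 3.14159 * 7.7 * 0.87 = 21.045529
Step 3: CDi = 0.221841 / 21.045529 = 0.01054

0.01054


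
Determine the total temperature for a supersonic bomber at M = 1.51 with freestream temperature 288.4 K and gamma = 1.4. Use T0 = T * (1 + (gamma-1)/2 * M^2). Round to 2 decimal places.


Step 1: (gamma-1)/2 = 0.2
Step 2: M^2 = 2.2801
Step 3: 1 + 0.2 * 2.2801 = 1.45602
Step 4: T0 = 288.4 * 1.45602 = 419.92 K

419.92


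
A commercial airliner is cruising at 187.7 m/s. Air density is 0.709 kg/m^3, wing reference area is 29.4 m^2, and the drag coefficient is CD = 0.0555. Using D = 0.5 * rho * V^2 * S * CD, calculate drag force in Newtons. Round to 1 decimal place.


Step 1: Dynamic pressure q = 0.5 * 0.709 * 187.7^2 = 12489.4923 Pa
Step 2: Drag D = q * S * CD = 12489.4923 * 29.4 * 0.0555
Step 3: D = 20379.1 N

20379.1


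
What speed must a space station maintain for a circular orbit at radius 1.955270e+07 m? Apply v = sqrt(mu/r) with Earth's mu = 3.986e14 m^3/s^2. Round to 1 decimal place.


Step 1: mu / r = 3.986e14 / 1.955270e+07 = 20385931.3547
Step 2: v = sqrt(20385931.3547) = 4515.1 m/s

4515.1


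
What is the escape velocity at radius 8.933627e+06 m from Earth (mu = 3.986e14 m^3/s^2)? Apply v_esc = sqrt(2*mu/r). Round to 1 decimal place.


Step 1: 2*mu/r = 2 * 3.986e14 / 8.933627e+06 = 89235872.5073
Step 2: v_esc = sqrt(89235872.5073) = 9446.5 m/s

9446.5


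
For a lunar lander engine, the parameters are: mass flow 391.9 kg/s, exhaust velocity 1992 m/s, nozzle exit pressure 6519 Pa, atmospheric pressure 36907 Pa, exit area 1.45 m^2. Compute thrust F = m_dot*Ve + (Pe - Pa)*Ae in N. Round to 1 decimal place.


Step 1: Momentum thrust = m_dot * Ve = 391.9 * 1992 = 780664.8 N
Step 2: Pressure thrust = (Pe - Pa) * Ae = (6519 - 36907) * 1.45 = -44062.60 N
Step 3: Total thrust F = 780664.8 + -44062.60 = 736602.2 N

736602.2


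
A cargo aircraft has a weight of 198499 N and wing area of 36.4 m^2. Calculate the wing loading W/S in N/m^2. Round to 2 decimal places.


Step 1: Wing loading = W / S = 198499 / 36.4
Step 2: Wing loading = 5453.27 N/m^2

5453.27


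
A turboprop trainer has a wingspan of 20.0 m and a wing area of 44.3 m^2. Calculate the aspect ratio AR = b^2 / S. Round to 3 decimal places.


Step 1: b^2 = 20.0^2 = 400.0
Step 2: AR = 400.0 / 44.3 = 9.029

9.029


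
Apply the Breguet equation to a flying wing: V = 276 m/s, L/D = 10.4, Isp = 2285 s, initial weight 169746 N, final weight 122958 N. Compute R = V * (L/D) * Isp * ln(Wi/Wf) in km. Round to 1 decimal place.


Step 1: Coefficient = V * (L/D) * Isp = 276 * 10.4 * 2285 = 6558864.0 m
Step 2: Wi/Wf = 169746 / 122958 = 1.38052
Step 3: ln(1.38052) = 0.32246
Step 4: R = 6558864.0 * 0.32246 = 2114973.7 m = 2115.0 km

2115.0


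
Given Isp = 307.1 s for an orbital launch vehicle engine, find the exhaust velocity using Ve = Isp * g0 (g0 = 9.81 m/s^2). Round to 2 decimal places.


Step 1: Ve = Isp * g0 = 307.1 * 9.81
Step 2: Ve = 3012.65 m/s

3012.65


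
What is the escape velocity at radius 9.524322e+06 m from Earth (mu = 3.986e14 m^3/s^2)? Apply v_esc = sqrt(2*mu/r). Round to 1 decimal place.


Step 1: 2*mu/r = 2 * 3.986e14 / 9.524322e+06 = 83701496.0225
Step 2: v_esc = sqrt(83701496.0225) = 9148.9 m/s

9148.9


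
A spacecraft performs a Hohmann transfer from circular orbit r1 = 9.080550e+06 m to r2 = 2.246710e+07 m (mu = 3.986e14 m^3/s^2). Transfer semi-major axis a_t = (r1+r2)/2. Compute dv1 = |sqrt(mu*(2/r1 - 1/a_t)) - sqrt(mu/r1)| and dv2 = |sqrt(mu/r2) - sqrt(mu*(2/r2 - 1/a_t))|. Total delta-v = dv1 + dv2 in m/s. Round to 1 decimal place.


Step 1: Transfer semi-major axis a_t = (9.080550e+06 + 2.246710e+07) / 2 = 1.577382e+07 m
Step 2: v1 (circular at r1) = sqrt(mu/r1) = 6625.41 m/s
Step 3: v_t1 = sqrt(mu*(2/r1 - 1/a_t)) = 7907.11 m/s
Step 4: dv1 = |7907.11 - 6625.41| = 1281.7 m/s
Step 5: v2 (circular at r2) = 4212.07 m/s, v_t2 = 3195.82 m/s
Step 6: dv2 = |4212.07 - 3195.82| = 1016.24 m/s
Step 7: Total delta-v = 1281.7 + 1016.24 = 2297.9 m/s

2297.9


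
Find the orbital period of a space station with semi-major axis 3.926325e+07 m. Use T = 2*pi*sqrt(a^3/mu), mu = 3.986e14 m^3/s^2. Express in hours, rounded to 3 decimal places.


Step 1: a^3 / mu = 6.052834e+22 / 3.986e14 = 1.518523e+08
Step 2: sqrt(1.518523e+08) = 12322.8375 s
Step 3: T = 2*pi * 12322.8375 = 77426.67 s
Step 4: T in hours = 77426.67 / 3600 = 21.507 hours

21.507


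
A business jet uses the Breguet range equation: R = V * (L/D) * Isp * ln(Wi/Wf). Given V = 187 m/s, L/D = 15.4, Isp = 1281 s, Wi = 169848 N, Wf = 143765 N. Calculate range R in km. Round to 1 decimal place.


Step 1: Coefficient = V * (L/D) * Isp = 187 * 15.4 * 1281 = 3689023.8 m
Step 2: Wi/Wf = 169848 / 143765 = 1.181428
Step 3: ln(1.181428) = 0.166724
Step 4: R = 3689023.8 * 0.166724 = 615048.4 m = 615.0 km

615.0


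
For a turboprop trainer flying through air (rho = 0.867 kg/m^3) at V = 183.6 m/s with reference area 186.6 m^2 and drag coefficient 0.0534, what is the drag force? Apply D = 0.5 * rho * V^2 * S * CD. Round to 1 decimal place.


Step 1: Dynamic pressure q = 0.5 * 0.867 * 183.6^2 = 14612.8342 Pa
Step 2: Drag D = q * S * CD = 14612.8342 * 186.6 * 0.0534
Step 3: D = 145608.7 N

145608.7


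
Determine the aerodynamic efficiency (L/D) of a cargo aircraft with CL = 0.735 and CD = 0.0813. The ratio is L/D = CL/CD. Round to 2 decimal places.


Step 1: L/D = CL / CD = 0.735 / 0.0813
Step 2: L/D = 9.04

9.04


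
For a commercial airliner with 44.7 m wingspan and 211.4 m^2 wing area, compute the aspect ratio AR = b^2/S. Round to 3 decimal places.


Step 1: b^2 = 44.7^2 = 1998.09
Step 2: AR = 1998.09 / 211.4 = 9.452

9.452


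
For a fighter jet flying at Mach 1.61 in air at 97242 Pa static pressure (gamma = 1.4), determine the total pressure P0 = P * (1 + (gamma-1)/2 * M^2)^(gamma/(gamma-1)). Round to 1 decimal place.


Step 1: (gamma-1)/2 * M^2 = 0.2 * 2.5921 = 0.51842
Step 2: 1 + 0.51842 = 1.51842
Step 3: Exponent gamma/(gamma-1) = 3.5
Step 4: P0 = 97242 * 1.51842^3.5 = 419493.8 Pa

419493.8


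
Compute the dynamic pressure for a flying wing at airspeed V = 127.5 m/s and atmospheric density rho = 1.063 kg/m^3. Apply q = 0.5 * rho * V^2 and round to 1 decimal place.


Step 1: V^2 = 127.5^2 = 16256.25
Step 2: q = 0.5 * 1.063 * 16256.25
Step 3: q = 8640.2 Pa

8640.2


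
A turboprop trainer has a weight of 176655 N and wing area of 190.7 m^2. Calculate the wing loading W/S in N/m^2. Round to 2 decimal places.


Step 1: Wing loading = W / S = 176655 / 190.7
Step 2: Wing loading = 926.35 N/m^2

926.35


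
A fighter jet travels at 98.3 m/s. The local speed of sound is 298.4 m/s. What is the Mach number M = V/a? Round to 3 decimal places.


Step 1: M = V / a = 98.3 / 298.4
Step 2: M = 0.329

0.329


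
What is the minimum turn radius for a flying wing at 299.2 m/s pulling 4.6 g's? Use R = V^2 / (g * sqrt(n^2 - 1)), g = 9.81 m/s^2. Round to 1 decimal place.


Step 1: V^2 = 299.2^2 = 89520.64
Step 2: n^2 - 1 = 4.6^2 - 1 = 20.16
Step 3: sqrt(20.16) = 4.489989
Step 4: R = 89520.64 / (9.81 * 4.489989) = 2032.4 m

2032.4


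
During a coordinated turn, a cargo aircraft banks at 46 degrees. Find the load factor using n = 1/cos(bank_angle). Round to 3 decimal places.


Step 1: Convert 46 degrees to radians = 0.802851
Step 2: cos(46 deg) = 0.694658
Step 3: n = 1 / 0.694658 = 1.440

1.440


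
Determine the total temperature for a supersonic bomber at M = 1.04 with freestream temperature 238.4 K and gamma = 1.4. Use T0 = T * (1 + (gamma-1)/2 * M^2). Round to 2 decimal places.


Step 1: (gamma-1)/2 = 0.2
Step 2: M^2 = 1.0816
Step 3: 1 + 0.2 * 1.0816 = 1.21632
Step 4: T0 = 238.4 * 1.21632 = 289.97 K

289.97


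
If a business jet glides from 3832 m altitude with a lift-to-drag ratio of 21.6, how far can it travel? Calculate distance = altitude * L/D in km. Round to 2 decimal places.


Step 1: Glide distance = altitude * L/D = 3832 * 21.6 = 82771.2 m
Step 2: Convert to km: 82771.2 / 1000 = 82.77 km

82.77


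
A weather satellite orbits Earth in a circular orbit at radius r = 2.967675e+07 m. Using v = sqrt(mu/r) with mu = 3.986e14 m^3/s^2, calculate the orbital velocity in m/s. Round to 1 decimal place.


Step 1: mu / r = 3.986e14 / 2.967675e+07 = 13431389.8928
Step 2: v = sqrt(13431389.8928) = 3664.9 m/s

3664.9


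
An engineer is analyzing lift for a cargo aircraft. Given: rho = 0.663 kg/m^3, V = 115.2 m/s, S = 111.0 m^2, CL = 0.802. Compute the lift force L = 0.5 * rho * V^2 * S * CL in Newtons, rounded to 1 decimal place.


Step 1: Calculate dynamic pressure q = 0.5 * 0.663 * 115.2^2 = 0.5 * 0.663 * 13271.04 = 4399.3498 Pa
Step 2: Multiply by wing area and lift coefficient: L = 4399.3498 * 111.0 * 0.802
Step 3: L = 488327.8234 * 0.802 = 391638.9 N

391638.9


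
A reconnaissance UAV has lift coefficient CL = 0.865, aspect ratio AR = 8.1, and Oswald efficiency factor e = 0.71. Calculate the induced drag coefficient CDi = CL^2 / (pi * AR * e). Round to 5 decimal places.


Step 1: CL^2 = 0.865^2 = 0.748225
Step 2: pi * AR * e = 3.14159 * 8.1 * 0.71 = 18.067299
Step 3: CDi = 0.748225 / 18.067299 = 0.04141

0.04141


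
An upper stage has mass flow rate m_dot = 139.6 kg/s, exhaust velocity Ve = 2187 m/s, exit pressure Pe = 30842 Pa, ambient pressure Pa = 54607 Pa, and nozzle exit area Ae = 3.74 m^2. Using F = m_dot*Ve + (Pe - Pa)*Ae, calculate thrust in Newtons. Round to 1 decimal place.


Step 1: Momentum thrust = m_dot * Ve = 139.6 * 2187 = 305305.2 N
Step 2: Pressure thrust = (Pe - Pa) * Ae = (30842 - 54607) * 3.74 = -88881.10 N
Step 3: Total thrust F = 305305.2 + -88881.10 = 216424.1 N

216424.1


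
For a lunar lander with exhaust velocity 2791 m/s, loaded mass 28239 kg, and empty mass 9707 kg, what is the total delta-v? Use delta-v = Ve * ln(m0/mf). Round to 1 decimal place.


Step 1: Mass ratio m0/mf = 28239 / 9707 = 2.909138
Step 2: ln(2.909138) = 1.067857
Step 3: delta-v = 2791 * 1.067857 = 2980.4 m/s

2980.4


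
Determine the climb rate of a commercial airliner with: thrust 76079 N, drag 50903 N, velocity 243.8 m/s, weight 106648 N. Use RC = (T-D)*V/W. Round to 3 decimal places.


Step 1: Excess thrust = T - D = 76079 - 50903 = 25176 N
Step 2: Excess power = 25176 * 243.8 = 6137908.8 W
Step 3: RC = 6137908.8 / 106648 = 57.553 m/s

57.553


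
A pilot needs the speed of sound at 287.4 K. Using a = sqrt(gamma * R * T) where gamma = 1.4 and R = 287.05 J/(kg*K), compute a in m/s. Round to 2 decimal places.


Step 1: gamma * R * T = 1.4 * 287.05 * 287.4 = 115497.438
Step 2: a = sqrt(115497.438) = 339.85 m/s

339.85


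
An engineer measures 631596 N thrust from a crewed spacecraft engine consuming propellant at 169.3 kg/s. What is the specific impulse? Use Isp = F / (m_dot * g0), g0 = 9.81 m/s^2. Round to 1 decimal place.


Step 1: m_dot * g0 = 169.3 * 9.81 = 1660.83
Step 2: Isp = 631596 / 1660.83 = 380.3 s

380.3


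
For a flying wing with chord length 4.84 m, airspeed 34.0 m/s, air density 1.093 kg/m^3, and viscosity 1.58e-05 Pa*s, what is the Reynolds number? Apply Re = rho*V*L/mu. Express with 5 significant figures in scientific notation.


Step 1: Numerator = rho * V * L = 1.093 * 34.0 * 4.84 = 179.86408
Step 2: Re = 179.86408 / 1.58e-05
Step 3: Re = 1.1384e+07

1.1384e+07


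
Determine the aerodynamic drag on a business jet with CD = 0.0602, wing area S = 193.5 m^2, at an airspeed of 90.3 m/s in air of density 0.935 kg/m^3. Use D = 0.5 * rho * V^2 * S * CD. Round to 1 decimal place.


Step 1: Dynamic pressure q = 0.5 * 0.935 * 90.3^2 = 3812.0371 Pa
Step 2: Drag D = q * S * CD = 3812.0371 * 193.5 * 0.0602
Step 3: D = 44405.3 N

44405.3


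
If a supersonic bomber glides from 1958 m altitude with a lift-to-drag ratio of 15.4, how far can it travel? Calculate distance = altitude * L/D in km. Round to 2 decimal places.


Step 1: Glide distance = altitude * L/D = 1958 * 15.4 = 30153.2 m
Step 2: Convert to km: 30153.2 / 1000 = 30.15 km

30.15


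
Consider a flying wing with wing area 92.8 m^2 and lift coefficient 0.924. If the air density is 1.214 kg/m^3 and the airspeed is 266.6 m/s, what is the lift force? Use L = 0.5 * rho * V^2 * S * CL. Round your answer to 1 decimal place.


Step 1: Calculate dynamic pressure q = 0.5 * 1.214 * 266.6^2 = 0.5 * 1.214 * 71075.56 = 43142.8649 Pa
Step 2: Multiply by wing area and lift coefficient: L = 43142.8649 * 92.8 * 0.924
Step 3: L = 4003657.8646 * 0.924 = 3699379.9 N

3699379.9


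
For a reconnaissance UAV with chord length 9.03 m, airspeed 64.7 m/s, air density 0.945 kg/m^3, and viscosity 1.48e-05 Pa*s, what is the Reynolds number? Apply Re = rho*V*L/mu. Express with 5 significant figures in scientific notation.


Step 1: Numerator = rho * V * L = 0.945 * 64.7 * 9.03 = 552.107745
Step 2: Re = 552.107745 / 1.48e-05
Step 3: Re = 3.7305e+07

3.7305e+07


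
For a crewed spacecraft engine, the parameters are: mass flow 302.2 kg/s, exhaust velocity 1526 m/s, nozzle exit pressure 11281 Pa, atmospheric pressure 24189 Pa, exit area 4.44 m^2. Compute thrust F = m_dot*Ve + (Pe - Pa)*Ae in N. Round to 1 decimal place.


Step 1: Momentum thrust = m_dot * Ve = 302.2 * 1526 = 461157.2 N
Step 2: Pressure thrust = (Pe - Pa) * Ae = (11281 - 24189) * 4.44 = -57311.52 N
Step 3: Total thrust F = 461157.2 + -57311.52 = 403845.7 N

403845.7


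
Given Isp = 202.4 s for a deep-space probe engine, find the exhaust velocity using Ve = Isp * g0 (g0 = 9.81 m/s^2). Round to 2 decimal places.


Step 1: Ve = Isp * g0 = 202.4 * 9.81
Step 2: Ve = 1985.54 m/s

1985.54


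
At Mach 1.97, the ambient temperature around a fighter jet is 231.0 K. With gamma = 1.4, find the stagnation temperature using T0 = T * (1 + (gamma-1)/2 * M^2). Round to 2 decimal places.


Step 1: (gamma-1)/2 = 0.2
Step 2: M^2 = 3.8809
Step 3: 1 + 0.2 * 3.8809 = 1.77618
Step 4: T0 = 231.0 * 1.77618 = 410.30 K

410.30


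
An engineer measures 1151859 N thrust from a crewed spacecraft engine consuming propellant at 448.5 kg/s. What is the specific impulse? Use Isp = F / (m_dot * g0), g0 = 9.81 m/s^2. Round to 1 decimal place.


Step 1: m_dot * g0 = 448.5 * 9.81 = 4399.78
Step 2: Isp = 1151859 / 4399.78 = 261.8 s

261.8


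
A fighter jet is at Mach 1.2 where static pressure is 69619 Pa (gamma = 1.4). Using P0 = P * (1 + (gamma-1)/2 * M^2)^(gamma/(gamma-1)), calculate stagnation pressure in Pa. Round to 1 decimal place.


Step 1: (gamma-1)/2 * M^2 = 0.2 * 1.44 = 0.288
Step 2: 1 + 0.288 = 1.288
Step 3: Exponent gamma/(gamma-1) = 3.5
Step 4: P0 = 69619 * 1.288^3.5 = 168823.7 Pa

168823.7


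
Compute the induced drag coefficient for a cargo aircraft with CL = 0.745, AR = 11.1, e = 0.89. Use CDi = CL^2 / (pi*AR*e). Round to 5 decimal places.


Step 1: CL^2 = 0.745^2 = 0.555025
Step 2: pi * AR * e = 3.14159 * 11.1 * 0.89 = 31.035794
Step 3: CDi = 0.555025 / 31.035794 = 0.01788

0.01788


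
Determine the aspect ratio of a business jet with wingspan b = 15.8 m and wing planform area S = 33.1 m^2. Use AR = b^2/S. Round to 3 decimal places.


Step 1: b^2 = 15.8^2 = 249.64
Step 2: AR = 249.64 / 33.1 = 7.542

7.542


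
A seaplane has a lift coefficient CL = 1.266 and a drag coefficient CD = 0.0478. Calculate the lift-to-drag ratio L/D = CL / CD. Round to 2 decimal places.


Step 1: L/D = CL / CD = 1.266 / 0.0478
Step 2: L/D = 26.49

26.49


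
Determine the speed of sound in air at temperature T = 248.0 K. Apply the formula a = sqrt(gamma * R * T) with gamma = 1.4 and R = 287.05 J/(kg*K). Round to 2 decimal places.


Step 1: gamma * R * T = 1.4 * 287.05 * 248.0 = 99663.76
Step 2: a = sqrt(99663.76) = 315.70 m/s

315.70


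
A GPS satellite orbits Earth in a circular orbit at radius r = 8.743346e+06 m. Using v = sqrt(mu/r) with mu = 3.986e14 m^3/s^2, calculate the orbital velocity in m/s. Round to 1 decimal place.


Step 1: mu / r = 3.986e14 / 8.743346e+06 = 45588954.1601
Step 2: v = sqrt(45588954.1601) = 6752.0 m/s

6752.0


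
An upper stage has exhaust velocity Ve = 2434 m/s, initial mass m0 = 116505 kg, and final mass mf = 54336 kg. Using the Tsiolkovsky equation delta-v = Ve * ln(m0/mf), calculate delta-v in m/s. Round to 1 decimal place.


Step 1: Mass ratio m0/mf = 116505 / 54336 = 2.144159
Step 2: ln(2.144159) = 0.762747
Step 3: delta-v = 2434 * 0.762747 = 1856.5 m/s

1856.5


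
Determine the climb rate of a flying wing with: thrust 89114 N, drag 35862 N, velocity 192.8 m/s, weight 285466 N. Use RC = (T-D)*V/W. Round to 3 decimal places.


Step 1: Excess thrust = T - D = 89114 - 35862 = 53252 N
Step 2: Excess power = 53252 * 192.8 = 10266985.6 W
Step 3: RC = 10266985.6 / 285466 = 35.966 m/s

35.966


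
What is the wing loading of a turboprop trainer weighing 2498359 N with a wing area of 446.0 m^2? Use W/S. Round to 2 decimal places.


Step 1: Wing loading = W / S = 2498359 / 446.0
Step 2: Wing loading = 5601.70 N/m^2

5601.70


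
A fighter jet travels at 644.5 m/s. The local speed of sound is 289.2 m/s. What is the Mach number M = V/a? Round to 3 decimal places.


Step 1: M = V / a = 644.5 / 289.2
Step 2: M = 2.229

2.229


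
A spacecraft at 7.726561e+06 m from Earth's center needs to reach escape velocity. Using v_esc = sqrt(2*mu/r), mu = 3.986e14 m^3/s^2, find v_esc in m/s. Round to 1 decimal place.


Step 1: 2*mu/r = 2 * 3.986e14 / 7.726561e+06 = 103176561.9918
Step 2: v_esc = sqrt(103176561.9918) = 10157.6 m/s

10157.6


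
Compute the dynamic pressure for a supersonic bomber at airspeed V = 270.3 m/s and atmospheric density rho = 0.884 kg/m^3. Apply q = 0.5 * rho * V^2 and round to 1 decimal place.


Step 1: V^2 = 270.3^2 = 73062.09
Step 2: q = 0.5 * 0.884 * 73062.09
Step 3: q = 32293.4 Pa

32293.4


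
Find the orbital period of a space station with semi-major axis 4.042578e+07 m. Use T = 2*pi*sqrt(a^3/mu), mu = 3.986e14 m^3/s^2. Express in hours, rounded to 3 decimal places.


Step 1: a^3 / mu = 6.606558e+22 / 3.986e14 = 1.657440e+08
Step 2: sqrt(1.657440e+08) = 12874.1619 s
Step 3: T = 2*pi * 12874.1619 = 80890.74 s
Step 4: T in hours = 80890.74 / 3600 = 22.470 hours

22.470


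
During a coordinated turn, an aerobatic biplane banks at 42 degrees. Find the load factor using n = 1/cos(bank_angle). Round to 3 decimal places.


Step 1: Convert 42 degrees to radians = 0.733038
Step 2: cos(42 deg) = 0.743145
Step 3: n = 1 / 0.743145 = 1.346

1.346


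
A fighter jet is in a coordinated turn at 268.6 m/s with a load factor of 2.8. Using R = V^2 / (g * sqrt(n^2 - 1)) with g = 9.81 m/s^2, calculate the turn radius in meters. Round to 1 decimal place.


Step 1: V^2 = 268.6^2 = 72145.96
Step 2: n^2 - 1 = 2.8^2 - 1 = 6.84
Step 3: sqrt(6.84) = 2.615339
Step 4: R = 72145.96 / (9.81 * 2.615339) = 2812.0 m

2812.0


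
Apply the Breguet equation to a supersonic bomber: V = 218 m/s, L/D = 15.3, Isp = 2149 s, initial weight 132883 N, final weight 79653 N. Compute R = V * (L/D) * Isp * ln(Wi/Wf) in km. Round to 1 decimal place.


Step 1: Coefficient = V * (L/D) * Isp = 218 * 15.3 * 2149 = 7167774.6 m
Step 2: Wi/Wf = 132883 / 79653 = 1.668274
Step 3: ln(1.668274) = 0.511789
Step 4: R = 7167774.6 * 0.511789 = 3668390.6 m = 3668.4 km

3668.4


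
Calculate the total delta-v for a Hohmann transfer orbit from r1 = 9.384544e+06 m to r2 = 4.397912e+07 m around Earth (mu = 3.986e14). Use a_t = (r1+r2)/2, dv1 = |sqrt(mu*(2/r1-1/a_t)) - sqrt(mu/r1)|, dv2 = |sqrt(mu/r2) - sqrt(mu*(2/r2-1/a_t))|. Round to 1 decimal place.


Step 1: Transfer semi-major axis a_t = (9.384544e+06 + 4.397912e+07) / 2 = 2.668183e+07 m
Step 2: v1 (circular at r1) = sqrt(mu/r1) = 6517.22 m/s
Step 3: v_t1 = sqrt(mu*(2/r1 - 1/a_t)) = 8367.15 m/s
Step 4: dv1 = |8367.15 - 6517.22| = 1849.93 m/s
Step 5: v2 (circular at r2) = 3010.55 m/s, v_t2 = 1785.44 m/s
Step 6: dv2 = |3010.55 - 1785.44| = 1225.11 m/s
Step 7: Total delta-v = 1849.93 + 1225.11 = 3075.0 m/s

3075.0


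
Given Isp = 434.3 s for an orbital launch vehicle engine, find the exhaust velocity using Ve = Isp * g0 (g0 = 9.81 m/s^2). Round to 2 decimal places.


Step 1: Ve = Isp * g0 = 434.3 * 9.81
Step 2: Ve = 4260.48 m/s

4260.48


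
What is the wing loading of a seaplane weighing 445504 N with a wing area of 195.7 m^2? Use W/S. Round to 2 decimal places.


Step 1: Wing loading = W / S = 445504 / 195.7
Step 2: Wing loading = 2276.46 N/m^2

2276.46


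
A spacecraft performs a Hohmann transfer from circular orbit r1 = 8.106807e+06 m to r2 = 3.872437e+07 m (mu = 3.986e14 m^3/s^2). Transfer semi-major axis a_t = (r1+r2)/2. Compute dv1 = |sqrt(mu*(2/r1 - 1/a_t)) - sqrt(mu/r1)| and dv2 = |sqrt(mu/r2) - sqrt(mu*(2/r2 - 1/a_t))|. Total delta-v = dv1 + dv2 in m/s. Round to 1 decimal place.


Step 1: Transfer semi-major axis a_t = (8.106807e+06 + 3.872437e+07) / 2 = 2.341559e+07 m
Step 2: v1 (circular at r1) = sqrt(mu/r1) = 7012.03 m/s
Step 3: v_t1 = sqrt(mu*(2/r1 - 1/a_t)) = 9017.44 m/s
Step 4: dv1 = |9017.44 - 7012.03| = 2005.41 m/s
Step 5: v2 (circular at r2) = 3208.31 m/s, v_t2 = 1887.77 m/s
Step 6: dv2 = |3208.31 - 1887.77| = 1320.54 m/s
Step 7: Total delta-v = 2005.41 + 1320.54 = 3326.0 m/s

3326.0


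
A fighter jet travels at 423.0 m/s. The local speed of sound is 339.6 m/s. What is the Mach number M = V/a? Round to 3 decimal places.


Step 1: M = V / a = 423.0 / 339.6
Step 2: M = 1.246

1.246


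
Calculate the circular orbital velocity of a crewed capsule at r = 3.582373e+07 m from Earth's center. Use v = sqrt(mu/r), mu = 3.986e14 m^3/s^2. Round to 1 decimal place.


Step 1: mu / r = 3.986e14 / 3.582373e+07 = 11126702.8866
Step 2: v = sqrt(11126702.8866) = 3335.7 m/s

3335.7


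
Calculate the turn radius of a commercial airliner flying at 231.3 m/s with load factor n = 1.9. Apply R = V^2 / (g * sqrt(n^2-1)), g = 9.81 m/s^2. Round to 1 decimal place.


Step 1: V^2 = 231.3^2 = 53499.69
Step 2: n^2 - 1 = 1.9^2 - 1 = 2.61
Step 3: sqrt(2.61) = 1.615549
Step 4: R = 53499.69 / (9.81 * 1.615549) = 3375.7 m

3375.7


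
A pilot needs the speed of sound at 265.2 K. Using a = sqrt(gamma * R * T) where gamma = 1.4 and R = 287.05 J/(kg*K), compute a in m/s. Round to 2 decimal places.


Step 1: gamma * R * T = 1.4 * 287.05 * 265.2 = 106575.924
Step 2: a = sqrt(106575.924) = 326.46 m/s

326.46


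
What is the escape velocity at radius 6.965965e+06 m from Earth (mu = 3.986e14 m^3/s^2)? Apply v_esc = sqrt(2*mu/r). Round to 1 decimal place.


Step 1: 2*mu/r = 2 * 3.986e14 / 6.965965e+06 = 114442148.3599
Step 2: v_esc = sqrt(114442148.3599) = 10697.8 m/s

10697.8


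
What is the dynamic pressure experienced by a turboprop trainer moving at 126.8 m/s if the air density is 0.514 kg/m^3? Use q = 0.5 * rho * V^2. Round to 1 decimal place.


Step 1: V^2 = 126.8^2 = 16078.24
Step 2: q = 0.5 * 0.514 * 16078.24
Step 3: q = 4132.1 Pa

4132.1


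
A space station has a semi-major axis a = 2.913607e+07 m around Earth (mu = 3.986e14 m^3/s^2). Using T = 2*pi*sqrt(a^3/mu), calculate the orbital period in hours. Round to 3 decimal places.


Step 1: a^3 / mu = 2.473392e+22 / 3.986e14 = 6.205198e+07
Step 2: sqrt(6.205198e+07) = 7877.3077 s
Step 3: T = 2*pi * 7877.3077 = 49494.58 s
Step 4: T in hours = 49494.58 / 3600 = 13.748 hours

13.748
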